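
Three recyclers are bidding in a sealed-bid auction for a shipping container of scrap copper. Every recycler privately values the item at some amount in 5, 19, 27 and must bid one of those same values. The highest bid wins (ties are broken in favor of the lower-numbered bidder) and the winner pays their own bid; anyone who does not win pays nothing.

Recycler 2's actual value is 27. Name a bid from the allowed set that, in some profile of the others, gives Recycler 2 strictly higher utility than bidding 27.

19

Suppose Recycler 1 bids 5 and Recycler 3 bids 5.
Bid 27: wins, pays 27, utility 27 - 27 = 0.
Bid 19: wins, pays 19, utility 27 - 19 = 8.
So bidding 19 beats truth here (8 > 0).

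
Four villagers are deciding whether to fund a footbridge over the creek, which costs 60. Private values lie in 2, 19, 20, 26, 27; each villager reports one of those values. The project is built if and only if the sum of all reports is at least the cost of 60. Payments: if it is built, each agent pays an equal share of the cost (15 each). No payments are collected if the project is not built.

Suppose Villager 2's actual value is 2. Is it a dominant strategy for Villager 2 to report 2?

Check each profile of the others' reports and compare truth against every alternative report.
Others report (2, 19, 20): truth gives 0, best alternative gives -13.
Others report (2, 19, 26): truth gives 0, best alternative gives -13.
Others report (2, 19, 27): truth gives 0, best alternative gives -13.
Others report (2, 20, 19): truth gives 0, best alternative gives -13.
Others report (2, 20, 20): truth gives 0, best alternative gives -13.
Others report (2, 20, 26): truth gives 0, best alternative gives -13.
(Remaining 119 profiles checked similarly; truth is weakly best in each.)
In every case the truthful report is at least as good as any alternative, so it is a dominant strategy.

Yes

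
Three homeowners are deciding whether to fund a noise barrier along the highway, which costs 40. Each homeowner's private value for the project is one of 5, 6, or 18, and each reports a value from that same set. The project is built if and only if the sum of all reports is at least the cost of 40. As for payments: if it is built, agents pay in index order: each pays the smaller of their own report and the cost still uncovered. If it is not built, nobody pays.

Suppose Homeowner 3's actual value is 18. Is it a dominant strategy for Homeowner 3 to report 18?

Yes

Check each profile of the others' reports and compare truth against every alternative report.
Others report (6, 18): truth gives 2, best alternative gives 0.
Others report (18, 6): truth gives 2, best alternative gives 0.
Others report (5, 18): truth gives 1, best alternative gives 0.
Others report (18, 5): truth gives 1, best alternative gives 0.
Others report (18, 18): truth gives 14, best alternative gives 14.
Others report (5, 5): truth gives 0, best alternative gives 0.
(Remaining 3 profiles checked similarly; truth is weakly best in each.)
In every case the truthful report is at least as good as any alternative, so it is a dominant strategy.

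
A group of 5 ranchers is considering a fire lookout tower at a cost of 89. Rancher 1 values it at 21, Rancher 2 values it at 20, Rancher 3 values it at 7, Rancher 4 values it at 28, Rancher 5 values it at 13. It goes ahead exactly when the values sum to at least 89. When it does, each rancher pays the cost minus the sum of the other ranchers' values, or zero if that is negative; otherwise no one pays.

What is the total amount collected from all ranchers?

Total value 89 ≥ cost 89, so it is built.
Rancher 1: others sum to 68; max(0, 89 - 68) = 21.
Rancher 2: others sum to 69; max(0, 89 - 69) = 20.
Rancher 3: others sum to 82; max(0, 89 - 82) = 7.
Rancher 4: others sum to 61; max(0, 89 - 61) = 28.
Rancher 5: others sum to 76; max(0, 89 - 76) = 13.
Total collected = 21 + 20 + 7 + 28 + 13 = 89.

89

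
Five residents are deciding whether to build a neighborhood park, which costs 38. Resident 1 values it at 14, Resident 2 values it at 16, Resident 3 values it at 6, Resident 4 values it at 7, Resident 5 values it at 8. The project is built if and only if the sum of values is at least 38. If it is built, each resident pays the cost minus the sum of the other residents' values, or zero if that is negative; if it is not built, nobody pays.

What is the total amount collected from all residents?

4

Total value 51 ≥ cost 38, so it is built.
Resident 1: others sum to 37; max(0, 38 - 37) = 1.
Resident 2: others sum to 35; max(0, 38 - 35) = 3.
Resident 3: others sum to 45; max(0, 38 - 45) = 0.
Resident 4: others sum to 44; max(0, 38 - 44) = 0.
Resident 5: others sum to 43; max(0, 38 - 43) = 0.
Total collected = 1 + 3 + 0 + 0 + 0 = 4.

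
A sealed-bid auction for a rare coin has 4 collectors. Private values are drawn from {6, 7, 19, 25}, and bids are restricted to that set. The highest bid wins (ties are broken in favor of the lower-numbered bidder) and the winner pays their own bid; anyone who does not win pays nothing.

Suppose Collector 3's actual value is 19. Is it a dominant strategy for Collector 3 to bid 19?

No

Consider the case where Collector 1 bids 6, Collector 2 bids 6 and Collector 4 bids 6.
Truthful bid 19: wins, pays 19, utility 19 - 19 = 0.
Bid 7 instead: wins, pays 7, utility 19 - 7 = 12.
Since 12 > 0, bidding 7 is strictly better here, so truthful bidding is not dominant.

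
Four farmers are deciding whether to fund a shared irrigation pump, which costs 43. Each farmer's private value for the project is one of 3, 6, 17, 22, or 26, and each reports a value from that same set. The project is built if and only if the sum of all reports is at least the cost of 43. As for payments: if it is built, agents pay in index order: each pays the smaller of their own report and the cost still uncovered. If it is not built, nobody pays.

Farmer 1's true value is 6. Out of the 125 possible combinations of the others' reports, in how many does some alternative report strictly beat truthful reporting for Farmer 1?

Others report (3, 17, 22): truth gives 0; report 3 gives 3 > 0. Violating.
Others report (3, 17, 26): truth gives 0; report 3 gives 3 > 0. Violating.
Others report (3, 22, 17): truth gives 0; report 3 gives 3 > 0. Violating.
Others report (3, 22, 22): truth gives 0; report 3 gives 3 > 0. Violating.
Others report (3, 3, 3): truth gives 0; no alternative beats it.
Others report (3, 3, 6): truth gives 0; no alternative beats it.
(Checking all 125 profiles: 78 have a profitable deviation, 47 do not.)

78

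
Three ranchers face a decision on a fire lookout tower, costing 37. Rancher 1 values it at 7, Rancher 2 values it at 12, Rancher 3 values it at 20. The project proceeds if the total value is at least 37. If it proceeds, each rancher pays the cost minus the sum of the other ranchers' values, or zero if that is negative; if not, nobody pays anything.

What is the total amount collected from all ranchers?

33

Total value 39 ≥ cost 37, so it is built.
Rancher 1: others sum to 32; max(0, 37 - 32) = 5.
Rancher 2: others sum to 27; max(0, 37 - 27) = 10.
Rancher 3: others sum to 19; max(0, 37 - 19) = 18.
Total collected = 5 + 10 + 18 = 33.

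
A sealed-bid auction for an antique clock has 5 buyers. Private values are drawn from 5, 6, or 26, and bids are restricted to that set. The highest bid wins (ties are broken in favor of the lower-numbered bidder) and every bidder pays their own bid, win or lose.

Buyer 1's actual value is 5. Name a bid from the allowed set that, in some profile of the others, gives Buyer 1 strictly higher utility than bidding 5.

Suppose Buyer 2 bids 5, Buyer 3 bids 5, Buyer 4 bids 5 and Buyer 5 bids 6.
Bid 5: loses but pays 5, utility -5.
Bid 6: wins, pays 6, utility 5 - 6 = -1.
So bidding 6 beats truth here (-1 > -5).

6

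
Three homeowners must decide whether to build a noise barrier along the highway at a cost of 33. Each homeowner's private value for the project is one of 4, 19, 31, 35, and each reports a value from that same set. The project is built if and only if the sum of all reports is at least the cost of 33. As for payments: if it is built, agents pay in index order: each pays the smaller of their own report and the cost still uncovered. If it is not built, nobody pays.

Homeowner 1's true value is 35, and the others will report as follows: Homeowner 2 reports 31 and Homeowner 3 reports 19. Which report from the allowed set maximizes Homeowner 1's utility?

Report 4: project built, pays 4, utility 35 - 4 = 31.
Report 19: project built, pays 19, utility 35 - 19 = 16.
Report 31: project built, pays 31, utility 35 - 31 = 4.
Report 35: project built, pays 33, utility 35 - 33 = 2.
The best choice is 4 with utility 31.

4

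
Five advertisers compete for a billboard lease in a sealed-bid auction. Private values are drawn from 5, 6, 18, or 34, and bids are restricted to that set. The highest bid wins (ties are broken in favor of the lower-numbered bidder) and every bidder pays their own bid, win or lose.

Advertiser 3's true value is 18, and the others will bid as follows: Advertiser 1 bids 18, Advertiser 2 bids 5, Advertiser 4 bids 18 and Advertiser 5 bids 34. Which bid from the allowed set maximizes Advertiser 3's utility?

Bid 5: loses but pays 5, utility -5.
Bid 6: loses but pays 6, utility -6.
Bid 18: loses but pays 18, utility -18.
Bid 34: wins, pays 34, utility 18 - 34 = -16.
The best choice is 5 with utility -5.

5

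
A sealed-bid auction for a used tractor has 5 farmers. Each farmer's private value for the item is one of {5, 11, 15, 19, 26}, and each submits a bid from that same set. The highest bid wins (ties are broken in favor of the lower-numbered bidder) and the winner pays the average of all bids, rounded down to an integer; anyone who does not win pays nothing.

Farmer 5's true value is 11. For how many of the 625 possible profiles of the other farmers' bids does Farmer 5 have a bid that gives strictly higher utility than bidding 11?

Others bid (5, 5, 5, 11): truth gives 0; bid 15 gives 3 > 0. Violating.
Others bid (5, 5, 5, 15): truth gives 0; bid 19 gives 2 > 0. Violating.
Others bid (5, 5, 11, 5): truth gives 0; bid 15 gives 3 > 0. Violating.
Others bid (5, 5, 11, 11): truth gives 0; bid 15 gives 2 > 0. Violating.
Others bid (5, 5, 5, 5): truth gives 5; no alternative beats it.
Others bid (5, 5, 5, 19): truth gives 0; no alternative beats it.
(Checking all 625 profiles: 18 have a profitable deviation, 607 do not.)

18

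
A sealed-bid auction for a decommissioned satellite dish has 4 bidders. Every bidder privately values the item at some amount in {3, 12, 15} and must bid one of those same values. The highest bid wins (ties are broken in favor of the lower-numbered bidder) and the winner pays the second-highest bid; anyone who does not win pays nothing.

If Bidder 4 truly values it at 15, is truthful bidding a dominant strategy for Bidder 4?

Check each profile of the others' bids and compare truth against every alternative bid.
Others bid (3, 3, 12): truth gives 3, best alternative gives 0.
Others bid (3, 12, 3): truth gives 3, best alternative gives 0.
Others bid (3, 12, 12): truth gives 3, best alternative gives 0.
Others bid (12, 3, 3): truth gives 3, best alternative gives 0.
Others bid (12, 3, 12): truth gives 3, best alternative gives 0.
Others bid (12, 12, 3): truth gives 3, best alternative gives 0.
(Remaining 21 profiles checked similarly; truth is weakly best in each.)
In every case the truthful bid is at least as good as any alternative, so it is a dominant strategy.

Yes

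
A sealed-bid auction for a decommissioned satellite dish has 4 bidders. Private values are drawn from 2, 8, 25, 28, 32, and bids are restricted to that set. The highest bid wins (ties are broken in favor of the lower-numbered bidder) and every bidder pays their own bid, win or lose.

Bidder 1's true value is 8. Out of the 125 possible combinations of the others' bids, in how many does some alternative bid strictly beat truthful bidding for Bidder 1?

Others bid (2, 2, 2): truth gives 0; bid 2 gives 6 > 0. Violating.
Others bid (2, 2, 25): truth gives -8; bid 2 gives -2 > -8. Violating.
Others bid (2, 2, 28): truth gives -8; bid 2 gives -2 > -8. Violating.
Others bid (2, 2, 32): truth gives -8; bid 2 gives -2 > -8. Violating.
Others bid (2, 2, 8): truth gives 0; no alternative beats it.
Others bid (2, 8, 2): truth gives 0; no alternative beats it.
(Checking all 125 profiles: 118 have a profitable deviation, 7 do not.)

118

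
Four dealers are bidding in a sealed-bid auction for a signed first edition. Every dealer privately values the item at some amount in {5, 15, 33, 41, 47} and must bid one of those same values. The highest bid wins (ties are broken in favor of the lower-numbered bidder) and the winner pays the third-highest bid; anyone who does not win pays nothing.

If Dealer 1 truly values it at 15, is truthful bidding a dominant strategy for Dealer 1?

Consider the case where Dealer 2 bids 5, Dealer 3 bids 5 and Dealer 4 bids 33.
Truthful bid 15: loses, pays 0, utility 0.
Bid 33 instead: wins, pays 5, utility 15 - 5 = 10.
Since 10 > 0, bidding 33 is strictly better here, so truthful bidding is not dominant.

No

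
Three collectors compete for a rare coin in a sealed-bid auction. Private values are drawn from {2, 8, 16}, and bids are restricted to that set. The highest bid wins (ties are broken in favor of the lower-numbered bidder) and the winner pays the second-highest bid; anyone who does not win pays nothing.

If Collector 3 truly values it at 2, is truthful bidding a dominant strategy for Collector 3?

Check each profile of the others' bids and compare truth against every alternative bid.
Others bid (2, 2): truth gives 0, best alternative gives 0.
Others bid (2, 8): truth gives 0, best alternative gives 0.
Others bid (2, 16): truth gives 0, best alternative gives 0.
Others bid (8, 2): truth gives 0, best alternative gives 0.
Others bid (8, 8): truth gives 0, best alternative gives 0.
Others bid (8, 16): truth gives 0, best alternative gives 0.
(Remaining 3 profiles checked similarly; truth is weakly best in each.)
In every case the truthful bid is at least as good as any alternative, so it is a dominant strategy.

Yes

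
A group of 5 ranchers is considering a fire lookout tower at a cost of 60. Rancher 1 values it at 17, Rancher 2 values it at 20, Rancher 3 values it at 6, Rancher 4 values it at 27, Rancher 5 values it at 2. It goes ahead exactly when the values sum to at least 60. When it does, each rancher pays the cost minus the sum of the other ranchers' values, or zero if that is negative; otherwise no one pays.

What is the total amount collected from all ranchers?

28

Total value 72 ≥ cost 60, so it is built.
Rancher 1: others sum to 55; max(0, 60 - 55) = 5.
Rancher 2: others sum to 52; max(0, 60 - 52) = 8.
Rancher 3: others sum to 66; max(0, 60 - 66) = 0.
Rancher 4: others sum to 45; max(0, 60 - 45) = 15.
Rancher 5: others sum to 70; max(0, 60 - 70) = 0.
Total collected = 5 + 8 + 0 + 15 + 0 = 28.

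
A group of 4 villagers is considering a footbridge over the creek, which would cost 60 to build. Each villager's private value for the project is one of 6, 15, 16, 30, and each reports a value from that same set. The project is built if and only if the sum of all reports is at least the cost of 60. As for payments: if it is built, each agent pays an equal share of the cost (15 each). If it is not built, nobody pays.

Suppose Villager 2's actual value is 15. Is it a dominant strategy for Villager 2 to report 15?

Check each profile of the others' reports and compare truth against every alternative report.
Others report (6, 6, 6): truth gives 0, best alternative gives 0.
Others report (6, 6, 15): truth gives 0, best alternative gives 0.
Others report (6, 6, 16): truth gives 0, best alternative gives 0.
Others report (6, 6, 30): truth gives 0, best alternative gives 0.
Others report (6, 15, 6): truth gives 0, best alternative gives 0.
Others report (6, 15, 15): truth gives 0, best alternative gives 0.
(Remaining 58 profiles checked similarly; truth is weakly best in each.)
In every case the truthful report is at least as good as any alternative, so it is a dominant strategy.

Yes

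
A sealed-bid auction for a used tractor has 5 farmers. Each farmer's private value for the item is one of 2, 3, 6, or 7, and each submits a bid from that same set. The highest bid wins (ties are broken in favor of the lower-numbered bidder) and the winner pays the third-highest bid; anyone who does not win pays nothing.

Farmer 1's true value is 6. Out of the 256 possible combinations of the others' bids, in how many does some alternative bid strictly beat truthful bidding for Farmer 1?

32

Others bid (2, 2, 2, 7): truth gives 0; bid 7 gives 4 > 0. Violating.
Others bid (2, 2, 3, 7): truth gives 0; bid 7 gives 3 > 0. Violating.
Others bid (2, 2, 7, 2): truth gives 0; bid 7 gives 4 > 0. Violating.
Others bid (2, 2, 7, 3): truth gives 0; bid 7 gives 3 > 0. Violating.
Others bid (2, 2, 2, 2): truth gives 4; no alternative beats it.
Others bid (2, 2, 2, 3): truth gives 4; no alternative beats it.
(Checking all 256 profiles: 32 have a profitable deviation, 224 do not.)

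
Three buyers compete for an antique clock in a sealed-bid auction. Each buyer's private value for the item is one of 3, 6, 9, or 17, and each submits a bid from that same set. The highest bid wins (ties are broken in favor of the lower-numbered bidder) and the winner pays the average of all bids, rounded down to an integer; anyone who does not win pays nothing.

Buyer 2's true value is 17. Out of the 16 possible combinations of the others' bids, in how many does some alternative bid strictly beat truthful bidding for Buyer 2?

Others bid (3, 3): truth gives 10; bid 6 gives 13 > 10. Violating.
Others bid (3, 6): truth gives 9; bid 6 gives 12 > 9. Violating.
Others bid (3, 9): truth gives 8; bid 9 gives 10 > 8. Violating.
Others bid (6, 3): truth gives 9; bid 9 gives 11 > 9. Violating.
Others bid (3, 17): truth gives 5; no alternative beats it.
Others bid (6, 17): truth gives 4; no alternative beats it.
(Checking all 16 profiles: 6 have a profitable deviation, 10 do not.)

6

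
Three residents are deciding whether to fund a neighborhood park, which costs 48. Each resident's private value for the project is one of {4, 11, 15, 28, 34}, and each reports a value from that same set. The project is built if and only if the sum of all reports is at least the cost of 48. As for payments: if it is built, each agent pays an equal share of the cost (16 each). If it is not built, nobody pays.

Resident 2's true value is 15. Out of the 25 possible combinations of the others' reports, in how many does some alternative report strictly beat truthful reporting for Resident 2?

Others report (4, 34): truth gives -1; report 4 gives 0 > -1. Violating.
Others report (11, 28): truth gives -1; report 4 gives 0 > -1. Violating.
Others report (15, 28): truth gives -1; report 4 gives 0 > -1. Violating.
Others report (28, 11): truth gives -1; report 4 gives 0 > -1. Violating.
Others report (4, 4): truth gives 0; no alternative beats it.
Others report (4, 11): truth gives 0; no alternative beats it.
(Checking all 25 profiles: 6 have a profitable deviation, 19 do not.)

6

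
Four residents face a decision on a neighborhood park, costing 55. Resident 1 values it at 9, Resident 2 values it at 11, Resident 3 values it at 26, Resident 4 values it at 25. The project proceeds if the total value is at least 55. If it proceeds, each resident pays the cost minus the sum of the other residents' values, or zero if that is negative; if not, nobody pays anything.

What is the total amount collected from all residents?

19

Total value 71 ≥ cost 55, so it is built.
Resident 1: others sum to 62; max(0, 55 - 62) = 0.
Resident 2: others sum to 60; max(0, 55 - 60) = 0.
Resident 3: others sum to 45; max(0, 55 - 45) = 10.
Resident 4: others sum to 46; max(0, 55 - 46) = 9.
Total collected = 0 + 0 + 10 + 9 = 19.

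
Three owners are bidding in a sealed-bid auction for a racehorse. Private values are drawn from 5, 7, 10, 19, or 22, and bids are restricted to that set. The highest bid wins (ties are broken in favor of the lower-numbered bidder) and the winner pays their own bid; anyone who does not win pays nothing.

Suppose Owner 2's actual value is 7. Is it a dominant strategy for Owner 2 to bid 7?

Yes

Check each profile of the others' bids and compare truth against every alternative bid.
Others bid (5, 5): truth gives 0, best alternative gives 0.
Others bid (5, 7): truth gives 0, best alternative gives 0.
Others bid (5, 10): truth gives 0, best alternative gives 0.
Others bid (5, 19): truth gives 0, best alternative gives 0.
Others bid (5, 22): truth gives 0, best alternative gives 0.
Others bid (7, 5): truth gives 0, best alternative gives 0.
(Remaining 19 profiles checked similarly; truth is weakly best in each.)
In every case the truthful bid is at least as good as any alternative, so it is a dominant strategy.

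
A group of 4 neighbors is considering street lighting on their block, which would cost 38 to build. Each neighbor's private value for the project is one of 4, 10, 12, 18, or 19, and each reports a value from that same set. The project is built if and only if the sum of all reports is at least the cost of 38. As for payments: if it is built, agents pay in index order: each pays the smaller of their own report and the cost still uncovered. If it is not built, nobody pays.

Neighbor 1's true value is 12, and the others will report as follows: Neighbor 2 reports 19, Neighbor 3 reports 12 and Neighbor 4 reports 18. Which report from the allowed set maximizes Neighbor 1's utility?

Report 4: project built, pays 4, utility 12 - 4 = 8.
Report 10: project built, pays 10, utility 12 - 10 = 2.
Report 12: project built, pays 12, utility 12 - 12 = 0.
Report 18: project built, pays 18, utility 12 - 18 = -6.
Report 19: project built, pays 19, utility 12 - 19 = -7.
The best choice is 4 with utility 8.

4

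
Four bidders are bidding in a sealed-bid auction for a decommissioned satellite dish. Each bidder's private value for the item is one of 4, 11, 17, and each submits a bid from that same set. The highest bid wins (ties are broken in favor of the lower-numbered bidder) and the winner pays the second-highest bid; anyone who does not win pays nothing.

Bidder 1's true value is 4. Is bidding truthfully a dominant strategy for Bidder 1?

Yes

Check each profile of the others' bids and compare truth against every alternative bid.
Others bid (4, 4, 11): truth gives 0, best alternative gives -7.
Others bid (4, 11, 4): truth gives 0, best alternative gives -7.
Others bid (4, 11, 11): truth gives 0, best alternative gives -7.
Others bid (11, 4, 4): truth gives 0, best alternative gives -7.
Others bid (11, 4, 11): truth gives 0, best alternative gives -7.
Others bid (11, 11, 4): truth gives 0, best alternative gives -7.
(Remaining 21 profiles checked similarly; truth is weakly best in each.)
In every case the truthful bid is at least as good as any alternative, so it is a dominant strategy.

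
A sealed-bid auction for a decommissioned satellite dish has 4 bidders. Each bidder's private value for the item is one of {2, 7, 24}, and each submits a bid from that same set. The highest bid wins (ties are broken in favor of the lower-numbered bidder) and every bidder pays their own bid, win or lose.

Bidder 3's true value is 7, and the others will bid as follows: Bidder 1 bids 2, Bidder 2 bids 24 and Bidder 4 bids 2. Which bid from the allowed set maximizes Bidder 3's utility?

Bid 2: loses but pays 2, utility -2.
Bid 7: loses but pays 7, utility -7.
Bid 24: loses but pays 24, utility -24.
The best choice is 2 with utility -2.

2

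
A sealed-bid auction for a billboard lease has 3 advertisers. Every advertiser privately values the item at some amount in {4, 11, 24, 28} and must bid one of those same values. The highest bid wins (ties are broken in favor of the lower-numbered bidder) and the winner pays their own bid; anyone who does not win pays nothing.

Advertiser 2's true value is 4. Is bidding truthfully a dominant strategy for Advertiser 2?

Yes

Check each profile of the others' bids and compare truth against every alternative bid.
Others bid (4, 4): truth gives 0, best alternative gives -7.
Others bid (4, 11): truth gives 0, best alternative gives -7.
Others bid (4, 24): truth gives 0, best alternative gives 0.
Others bid (4, 28): truth gives 0, best alternative gives 0.
Others bid (11, 4): truth gives 0, best alternative gives 0.
Others bid (11, 11): truth gives 0, best alternative gives 0.
(Remaining 10 profiles checked similarly; truth is weakly best in each.)
In every case the truthful bid is at least as good as any alternative, so it is a dominant strategy.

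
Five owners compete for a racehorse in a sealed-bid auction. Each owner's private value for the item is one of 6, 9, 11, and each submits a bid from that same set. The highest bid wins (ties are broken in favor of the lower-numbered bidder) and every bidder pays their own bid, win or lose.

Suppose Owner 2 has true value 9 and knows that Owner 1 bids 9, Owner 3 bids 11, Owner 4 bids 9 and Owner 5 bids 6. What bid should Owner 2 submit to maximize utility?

11

Bid 6: loses but pays 6, utility -6.
Bid 9: loses but pays 9, utility -9.
Bid 11: wins, pays 11, utility 9 - 11 = -2.
The best choice is 11 with utility -2.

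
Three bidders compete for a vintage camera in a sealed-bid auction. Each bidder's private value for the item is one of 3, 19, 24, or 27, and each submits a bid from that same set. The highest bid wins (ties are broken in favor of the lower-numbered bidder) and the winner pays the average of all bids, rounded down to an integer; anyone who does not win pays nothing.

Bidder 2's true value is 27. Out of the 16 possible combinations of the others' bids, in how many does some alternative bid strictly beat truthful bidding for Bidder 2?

6

Others bid (3, 3): truth gives 16; bid 19 gives 19 > 16. Violating.
Others bid (3, 19): truth gives 11; bid 19 gives 14 > 11. Violating.
Others bid (3, 24): truth gives 9; bid 24 gives 10 > 9. Violating.
Others bid (19, 3): truth gives 11; bid 24 gives 12 > 11. Violating.
Others bid (3, 27): truth gives 8; no alternative beats it.
Others bid (19, 27): truth gives 3; no alternative beats it.
(Checking all 16 profiles: 6 have a profitable deviation, 10 do not.)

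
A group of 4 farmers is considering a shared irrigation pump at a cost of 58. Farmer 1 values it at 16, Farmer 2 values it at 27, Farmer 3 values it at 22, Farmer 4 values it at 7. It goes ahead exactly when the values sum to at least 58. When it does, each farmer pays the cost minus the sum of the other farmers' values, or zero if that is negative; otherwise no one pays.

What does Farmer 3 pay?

8

Total value 72 ≥ cost 58, so the project is built.
The other farmers' values sum to 50.
Cost minus that sum is 58 - 50 = 8.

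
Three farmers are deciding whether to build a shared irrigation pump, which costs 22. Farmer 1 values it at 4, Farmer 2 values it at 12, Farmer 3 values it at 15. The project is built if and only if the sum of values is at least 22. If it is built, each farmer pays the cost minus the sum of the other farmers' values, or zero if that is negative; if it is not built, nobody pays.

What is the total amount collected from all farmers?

Total value 31 ≥ cost 22, so it is built.
Farmer 1: others sum to 27; max(0, 22 - 27) = 0.
Farmer 2: others sum to 19; max(0, 22 - 19) = 3.
Farmer 3: others sum to 16; max(0, 22 - 16) = 6.
Total collected = 0 + 3 + 6 = 9.

9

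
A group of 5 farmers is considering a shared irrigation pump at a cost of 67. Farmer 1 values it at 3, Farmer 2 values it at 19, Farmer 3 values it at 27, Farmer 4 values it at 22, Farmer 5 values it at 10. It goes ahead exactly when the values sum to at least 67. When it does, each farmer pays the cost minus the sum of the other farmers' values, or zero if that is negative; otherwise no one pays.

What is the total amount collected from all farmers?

Total value 81 ≥ cost 67, so it is built.
Farmer 1: others sum to 78; max(0, 67 - 78) = 0.
Farmer 2: others sum to 62; max(0, 67 - 62) = 5.
Farmer 3: others sum to 54; max(0, 67 - 54) = 13.
Farmer 4: others sum to 59; max(0, 67 - 59) = 8.
Farmer 5: others sum to 71; max(0, 67 - 71) = 0.
Total collected = 0 + 5 + 13 + 8 + 0 = 26.

26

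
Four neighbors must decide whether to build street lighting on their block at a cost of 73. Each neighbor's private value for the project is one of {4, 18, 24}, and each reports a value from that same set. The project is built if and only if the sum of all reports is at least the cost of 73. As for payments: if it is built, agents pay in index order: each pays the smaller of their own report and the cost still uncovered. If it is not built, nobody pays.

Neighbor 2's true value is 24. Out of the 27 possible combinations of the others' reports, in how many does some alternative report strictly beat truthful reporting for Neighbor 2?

Others report (18, 18, 24): truth gives 0; report 18 gives 6 > 0. Violating.
Others report (18, 24, 18): truth gives 0; report 18 gives 6 > 0. Violating.
Others report (18, 24, 24): truth gives 0; report 18 gives 6 > 0. Violating.
Others report (24, 18, 18): truth gives 0; report 18 gives 6 > 0. Violating.
Others report (4, 4, 4): truth gives 0; no alternative beats it.
Others report (4, 4, 18): truth gives 0; no alternative beats it.
(Checking all 27 profiles: 7 have a profitable deviation, 20 do not.)

7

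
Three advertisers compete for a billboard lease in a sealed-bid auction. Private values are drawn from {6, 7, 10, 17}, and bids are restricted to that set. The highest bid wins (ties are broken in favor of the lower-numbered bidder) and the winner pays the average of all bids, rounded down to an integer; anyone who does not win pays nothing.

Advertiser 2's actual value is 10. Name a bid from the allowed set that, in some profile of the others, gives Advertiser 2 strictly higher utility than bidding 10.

Suppose Advertiser 1 bids 6 and Advertiser 3 bids 6.
Bid 10: wins, pays 7, utility 10 - 7 = 3.
Bid 7: wins, pays 6, utility 10 - 6 = 4.
So bidding 7 beats truth here (4 > 3).

7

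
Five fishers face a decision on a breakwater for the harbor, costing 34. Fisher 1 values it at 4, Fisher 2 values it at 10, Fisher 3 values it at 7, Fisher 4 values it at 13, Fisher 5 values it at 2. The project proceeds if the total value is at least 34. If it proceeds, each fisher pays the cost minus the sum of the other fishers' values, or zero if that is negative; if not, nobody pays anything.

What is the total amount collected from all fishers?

26

Total value 36 ≥ cost 34, so it is built.
Fisher 1: others sum to 32; max(0, 34 - 32) = 2.
Fisher 2: others sum to 26; max(0, 34 - 26) = 8.
Fisher 3: others sum to 29; max(0, 34 - 29) = 5.
Fisher 4: others sum to 23; max(0, 34 - 23) = 11.
Fisher 5: others sum to 34; max(0, 34 - 34) = 0.
Total collected = 2 + 8 + 5 + 11 + 0 = 26.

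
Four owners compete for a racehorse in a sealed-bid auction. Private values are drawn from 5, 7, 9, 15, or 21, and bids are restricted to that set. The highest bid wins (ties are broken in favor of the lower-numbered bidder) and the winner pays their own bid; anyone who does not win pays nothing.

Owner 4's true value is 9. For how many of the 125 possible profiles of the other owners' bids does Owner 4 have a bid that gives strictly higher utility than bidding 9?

1

Others bid (5, 5, 5): truth gives 0; bid 7 gives 2 > 0. Violating.
Others bid (5, 5, 7): truth gives 0; no alternative beats it.
Others bid (5, 5, 9): truth gives 0; no alternative beats it.
(Checking all 125 profiles: 1 has a profitable deviation, 124 do not.)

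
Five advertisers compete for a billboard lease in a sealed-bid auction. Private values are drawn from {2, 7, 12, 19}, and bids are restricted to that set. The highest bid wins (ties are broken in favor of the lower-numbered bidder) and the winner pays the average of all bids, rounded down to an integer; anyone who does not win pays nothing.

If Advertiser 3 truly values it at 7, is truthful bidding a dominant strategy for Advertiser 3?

No

Consider the case where Advertiser 1 bids 2, Advertiser 2 bids 2, Advertiser 4 bids 2 and Advertiser 5 bids 12.
Truthful bid 7: loses, pays 0, utility 0.
Bid 12 instead: wins, pays 6, utility 7 - 6 = 1.
Since 1 > 0, bidding 12 is strictly better here, so truthful bidding is not dominant.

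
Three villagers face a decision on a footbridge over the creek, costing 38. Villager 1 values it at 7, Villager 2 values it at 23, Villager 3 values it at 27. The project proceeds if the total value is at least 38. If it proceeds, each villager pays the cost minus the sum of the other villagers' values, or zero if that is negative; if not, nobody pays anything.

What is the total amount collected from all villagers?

Total value 57 ≥ cost 38, so it is built.
Villager 1: others sum to 50; max(0, 38 - 50) = 0.
Villager 2: others sum to 34; max(0, 38 - 34) = 4.
Villager 3: others sum to 30; max(0, 38 - 30) = 8.
Total collected = 0 + 4 + 8 = 12.

12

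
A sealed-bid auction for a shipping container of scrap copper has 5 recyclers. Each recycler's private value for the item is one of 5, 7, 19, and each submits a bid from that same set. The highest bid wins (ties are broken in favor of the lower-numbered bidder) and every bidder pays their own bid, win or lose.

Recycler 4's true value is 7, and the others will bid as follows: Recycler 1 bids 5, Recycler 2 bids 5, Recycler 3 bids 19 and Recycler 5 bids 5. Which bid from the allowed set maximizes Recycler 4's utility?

Bid 5: loses but pays 5, utility -5.
Bid 7: loses but pays 7, utility -7.
Bid 19: loses but pays 19, utility -19.
The best choice is 5 with utility -5.

5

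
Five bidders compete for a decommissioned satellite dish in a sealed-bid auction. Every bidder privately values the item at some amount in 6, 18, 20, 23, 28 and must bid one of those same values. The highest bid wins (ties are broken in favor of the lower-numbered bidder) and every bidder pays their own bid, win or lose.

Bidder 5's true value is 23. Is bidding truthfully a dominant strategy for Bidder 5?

Consider the case where Bidder 1 bids 6, Bidder 2 bids 6, Bidder 3 bids 6 and Bidder 4 bids 6.
Truthful bid 23: wins, pays 23, utility 23 - 23 = 0.
Bid 18 instead: wins, pays 18, utility 23 - 18 = 5.
Since 5 > 0, bidding 18 is strictly better here, so truthful bidding is not dominant.

No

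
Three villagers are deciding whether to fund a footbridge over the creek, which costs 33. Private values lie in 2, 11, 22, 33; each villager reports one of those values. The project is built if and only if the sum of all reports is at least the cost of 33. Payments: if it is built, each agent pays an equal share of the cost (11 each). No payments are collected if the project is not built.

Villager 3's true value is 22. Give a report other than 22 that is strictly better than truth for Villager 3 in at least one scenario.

33

Suppose Villager 1 reports 2 and Villager 2 reports 2.
Report 22: project not built, utility 0.
Report 33: project built, pays 11, utility 22 - 11 = 11.
So reporting 33 beats truth here (11 > 0).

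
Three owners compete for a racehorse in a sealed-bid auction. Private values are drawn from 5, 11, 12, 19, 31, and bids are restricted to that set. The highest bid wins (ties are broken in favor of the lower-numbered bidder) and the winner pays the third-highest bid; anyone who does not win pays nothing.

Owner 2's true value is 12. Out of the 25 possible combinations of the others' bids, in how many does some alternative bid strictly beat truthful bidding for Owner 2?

Others bid (5, 19): truth gives 0; bid 19 gives 7 > 0. Violating.
Others bid (5, 31): truth gives 0; bid 31 gives 7 > 0. Violating.
Others bid (11, 19): truth gives 0; bid 19 gives 1 > 0. Violating.
Others bid (11, 31): truth gives 0; bid 31 gives 1 > 0. Violating.
Others bid (5, 5): truth gives 7; no alternative beats it.
Others bid (5, 11): truth gives 7; no alternative beats it.
(Checking all 25 profiles: 8 have a profitable deviation, 17 do not.)

8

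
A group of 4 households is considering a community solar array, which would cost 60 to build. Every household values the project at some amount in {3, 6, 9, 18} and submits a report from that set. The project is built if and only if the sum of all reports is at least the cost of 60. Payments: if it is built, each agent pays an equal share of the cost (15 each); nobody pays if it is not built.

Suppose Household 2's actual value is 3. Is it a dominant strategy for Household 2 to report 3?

Check each profile of the others' reports and compare truth against every alternative report.
Others report (18, 18, 18): truth gives 0, best alternative gives -12.
Others report (3, 3, 3): truth gives 0, best alternative gives 0.
Others report (3, 3, 6): truth gives 0, best alternative gives 0.
Others report (3, 3, 9): truth gives 0, best alternative gives 0.
Others report (3, 3, 18): truth gives 0, best alternative gives 0.
Others report (3, 6, 3): truth gives 0, best alternative gives 0.
(Remaining 58 profiles checked similarly; truth is weakly best in each.)
In every case the truthful report is at least as good as any alternative, so it is a dominant strategy.

Yes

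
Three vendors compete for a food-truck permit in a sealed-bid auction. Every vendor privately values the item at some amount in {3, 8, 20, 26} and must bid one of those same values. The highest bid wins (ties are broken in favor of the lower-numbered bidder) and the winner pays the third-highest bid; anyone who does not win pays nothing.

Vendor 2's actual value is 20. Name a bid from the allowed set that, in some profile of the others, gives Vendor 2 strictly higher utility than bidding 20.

26

Suppose Vendor 1 bids 3 and Vendor 3 bids 26.
Bid 20: loses, pays 0, utility 0.
Bid 26: wins, pays 3, utility 20 - 3 = 17.
So bidding 26 beats truth here (17 > 0).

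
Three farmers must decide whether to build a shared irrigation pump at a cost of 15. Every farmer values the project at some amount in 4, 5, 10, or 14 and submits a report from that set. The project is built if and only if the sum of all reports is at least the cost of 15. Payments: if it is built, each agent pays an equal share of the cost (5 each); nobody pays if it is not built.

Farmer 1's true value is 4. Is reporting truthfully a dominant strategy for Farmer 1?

Check each profile of the others' reports and compare truth against every alternative report.
Others report (5, 5): truth gives 0, best alternative gives -1.
Others report (4, 10): truth gives -1, best alternative gives -1.
Others report (4, 14): truth gives -1, best alternative gives -1.
Others report (5, 10): truth gives -1, best alternative gives -1.
Others report (5, 14): truth gives -1, best alternative gives -1.
Others report (10, 4): truth gives -1, best alternative gives -1.
(Remaining 10 profiles checked similarly; truth is weakly best in each.)
In every case the truthful report is at least as good as any alternative, so it is a dominant strategy.

Yes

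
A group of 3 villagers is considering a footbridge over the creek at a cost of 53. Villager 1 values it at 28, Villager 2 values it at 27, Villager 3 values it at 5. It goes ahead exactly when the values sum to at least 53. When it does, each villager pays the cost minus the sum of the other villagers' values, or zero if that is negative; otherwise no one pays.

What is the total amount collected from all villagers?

41

Total value 60 ≥ cost 53, so it is built.
Villager 1: others sum to 32; max(0, 53 - 32) = 21.
Villager 2: others sum to 33; max(0, 53 - 33) = 20.
Villager 3: others sum to 55; max(0, 53 - 55) = 0.
Total collected = 21 + 20 + 0 = 41.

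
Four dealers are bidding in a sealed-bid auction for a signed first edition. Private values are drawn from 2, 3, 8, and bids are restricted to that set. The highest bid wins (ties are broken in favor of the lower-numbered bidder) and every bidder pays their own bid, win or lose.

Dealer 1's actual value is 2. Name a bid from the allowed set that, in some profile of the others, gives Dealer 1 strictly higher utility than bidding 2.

3

Suppose Dealer 2 bids 2, Dealer 3 bids 2 and Dealer 4 bids 3.
Bid 2: loses but pays 2, utility -2.
Bid 3: wins, pays 3, utility 2 - 3 = -1.
So bidding 3 beats truth here (-1 > -2).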